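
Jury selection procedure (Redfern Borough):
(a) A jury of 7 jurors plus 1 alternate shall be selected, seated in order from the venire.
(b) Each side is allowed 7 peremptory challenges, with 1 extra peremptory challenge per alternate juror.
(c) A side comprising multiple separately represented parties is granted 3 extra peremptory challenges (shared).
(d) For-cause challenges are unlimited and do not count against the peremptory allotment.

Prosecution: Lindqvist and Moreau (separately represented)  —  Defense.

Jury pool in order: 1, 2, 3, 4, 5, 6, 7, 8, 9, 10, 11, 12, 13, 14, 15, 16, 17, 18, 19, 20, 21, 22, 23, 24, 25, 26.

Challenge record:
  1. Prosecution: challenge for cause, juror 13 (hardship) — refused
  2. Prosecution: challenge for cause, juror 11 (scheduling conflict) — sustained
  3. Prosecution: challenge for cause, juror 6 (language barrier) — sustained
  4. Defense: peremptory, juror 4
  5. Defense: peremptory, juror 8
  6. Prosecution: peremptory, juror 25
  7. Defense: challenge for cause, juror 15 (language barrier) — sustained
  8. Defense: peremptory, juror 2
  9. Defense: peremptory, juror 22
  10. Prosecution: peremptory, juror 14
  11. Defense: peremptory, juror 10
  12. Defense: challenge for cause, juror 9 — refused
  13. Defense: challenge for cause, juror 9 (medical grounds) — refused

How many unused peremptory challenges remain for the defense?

Defense allotment: 7 base + 1 × 1 alternate = 8.
Defense peremptories used: #4, #8, #2, #22, #10 — 5 (for-cause on #15, #9, #9 don't count).
Remaining: 8 − 5 = 3.

3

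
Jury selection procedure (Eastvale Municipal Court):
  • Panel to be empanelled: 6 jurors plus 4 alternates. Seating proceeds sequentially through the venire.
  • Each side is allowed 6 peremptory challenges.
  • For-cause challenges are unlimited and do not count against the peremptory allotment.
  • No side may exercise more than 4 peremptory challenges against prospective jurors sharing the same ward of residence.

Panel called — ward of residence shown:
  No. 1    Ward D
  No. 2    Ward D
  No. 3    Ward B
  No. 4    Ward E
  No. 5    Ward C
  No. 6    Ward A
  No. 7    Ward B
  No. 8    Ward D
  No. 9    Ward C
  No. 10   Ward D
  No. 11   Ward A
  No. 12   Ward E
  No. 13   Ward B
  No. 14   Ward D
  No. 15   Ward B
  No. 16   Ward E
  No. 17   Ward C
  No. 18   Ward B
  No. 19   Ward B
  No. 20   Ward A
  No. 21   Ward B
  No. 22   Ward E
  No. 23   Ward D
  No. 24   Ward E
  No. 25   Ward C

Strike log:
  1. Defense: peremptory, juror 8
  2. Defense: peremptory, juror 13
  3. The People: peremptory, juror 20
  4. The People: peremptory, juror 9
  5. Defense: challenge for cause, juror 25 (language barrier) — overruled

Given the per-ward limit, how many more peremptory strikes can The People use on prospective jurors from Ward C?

3

The People peremptories so far: #20, #9 — 2 of 6 used, 4 left overall.
Against Ward C: #9 — 1 used; per-ward cap 4 leaves 3.
Binding limit: min(4, 3) = 3.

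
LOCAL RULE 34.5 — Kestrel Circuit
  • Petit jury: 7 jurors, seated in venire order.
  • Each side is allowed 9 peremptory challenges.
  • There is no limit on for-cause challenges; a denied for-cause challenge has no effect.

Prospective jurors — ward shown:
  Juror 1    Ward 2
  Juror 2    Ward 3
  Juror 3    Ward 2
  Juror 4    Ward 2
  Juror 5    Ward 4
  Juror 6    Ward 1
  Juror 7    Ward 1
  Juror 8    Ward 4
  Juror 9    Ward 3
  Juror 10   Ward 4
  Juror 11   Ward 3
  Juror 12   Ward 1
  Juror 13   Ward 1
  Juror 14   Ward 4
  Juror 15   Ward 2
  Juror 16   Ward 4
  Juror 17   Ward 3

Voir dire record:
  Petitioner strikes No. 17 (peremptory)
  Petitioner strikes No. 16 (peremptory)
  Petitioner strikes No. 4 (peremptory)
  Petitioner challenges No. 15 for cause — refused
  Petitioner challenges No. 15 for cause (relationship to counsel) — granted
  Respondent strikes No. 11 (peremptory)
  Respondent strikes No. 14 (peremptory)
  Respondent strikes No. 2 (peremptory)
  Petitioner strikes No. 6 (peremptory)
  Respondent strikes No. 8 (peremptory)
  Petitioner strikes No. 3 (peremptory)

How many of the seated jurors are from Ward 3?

1

Removed: #2, #3, #4, #6, #8, #11, #14, #15, #16, #17.
Seated jurors 1–7: #1, #5, #7, #9, #10, #12, #13.
Of those, in Ward 3: #9 → 1.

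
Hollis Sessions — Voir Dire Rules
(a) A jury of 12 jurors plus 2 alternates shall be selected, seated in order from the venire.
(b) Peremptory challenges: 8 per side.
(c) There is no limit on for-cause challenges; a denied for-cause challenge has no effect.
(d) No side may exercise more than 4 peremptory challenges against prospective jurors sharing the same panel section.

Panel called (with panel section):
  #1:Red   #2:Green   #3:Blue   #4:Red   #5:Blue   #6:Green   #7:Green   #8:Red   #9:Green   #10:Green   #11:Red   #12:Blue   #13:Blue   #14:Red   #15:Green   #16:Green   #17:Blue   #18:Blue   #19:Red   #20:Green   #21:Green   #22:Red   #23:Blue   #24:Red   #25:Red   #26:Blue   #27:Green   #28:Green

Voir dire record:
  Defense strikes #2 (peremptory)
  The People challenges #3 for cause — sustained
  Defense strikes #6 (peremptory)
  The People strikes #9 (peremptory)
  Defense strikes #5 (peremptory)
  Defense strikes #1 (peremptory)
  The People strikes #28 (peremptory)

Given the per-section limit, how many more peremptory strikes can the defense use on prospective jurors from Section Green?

Defense peremptories so far: #2, #6, #5, #1 — 4 of 8 used, 4 left overall.
Against Section Green: #2, #6 — 2 used; per-section cap 4 leaves 2.
Binding limit: min(4, 2) = 2.

2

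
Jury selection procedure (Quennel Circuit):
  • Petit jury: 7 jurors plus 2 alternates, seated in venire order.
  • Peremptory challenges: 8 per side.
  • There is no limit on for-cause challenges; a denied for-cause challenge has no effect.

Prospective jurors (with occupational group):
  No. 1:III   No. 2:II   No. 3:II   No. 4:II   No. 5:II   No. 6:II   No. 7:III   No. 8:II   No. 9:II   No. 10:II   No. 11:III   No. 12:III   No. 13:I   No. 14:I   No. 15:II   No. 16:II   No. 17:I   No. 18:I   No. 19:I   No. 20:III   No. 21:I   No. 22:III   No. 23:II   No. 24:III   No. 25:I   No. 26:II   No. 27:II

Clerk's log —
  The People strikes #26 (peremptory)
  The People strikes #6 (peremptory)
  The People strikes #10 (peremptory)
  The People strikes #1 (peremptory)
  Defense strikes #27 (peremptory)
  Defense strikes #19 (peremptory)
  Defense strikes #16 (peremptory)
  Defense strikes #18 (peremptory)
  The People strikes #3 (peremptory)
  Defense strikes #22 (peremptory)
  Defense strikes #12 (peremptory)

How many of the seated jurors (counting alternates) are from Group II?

5

Removed: #1, #3, #6, #10, #12, #16, #18, #19, #22, #26, #27.
Seated (9 incl. alternates): #2, #4, #5, #7, #8, #9, #11, #13, #14.
Of those, in Group II: #2, #4, #5, #8, #9 → 5.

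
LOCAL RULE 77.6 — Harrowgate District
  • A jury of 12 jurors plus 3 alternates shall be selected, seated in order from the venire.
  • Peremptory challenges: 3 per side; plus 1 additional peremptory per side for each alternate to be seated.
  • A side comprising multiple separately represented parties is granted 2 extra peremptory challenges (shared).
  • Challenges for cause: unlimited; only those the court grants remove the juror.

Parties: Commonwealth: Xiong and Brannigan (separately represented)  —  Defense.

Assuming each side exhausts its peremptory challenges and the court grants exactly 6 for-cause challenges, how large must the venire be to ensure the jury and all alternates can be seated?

35

Seats to fill: 12 + 3 alternates = 15.
Peremptories — Commonwealth: 3 + 1×3 + 2 = 8; Defense: 3 + 1×3 = 6; total 14.
For-cause removals: 6.
Minimum venire: 15 + 14 + 6 = 35.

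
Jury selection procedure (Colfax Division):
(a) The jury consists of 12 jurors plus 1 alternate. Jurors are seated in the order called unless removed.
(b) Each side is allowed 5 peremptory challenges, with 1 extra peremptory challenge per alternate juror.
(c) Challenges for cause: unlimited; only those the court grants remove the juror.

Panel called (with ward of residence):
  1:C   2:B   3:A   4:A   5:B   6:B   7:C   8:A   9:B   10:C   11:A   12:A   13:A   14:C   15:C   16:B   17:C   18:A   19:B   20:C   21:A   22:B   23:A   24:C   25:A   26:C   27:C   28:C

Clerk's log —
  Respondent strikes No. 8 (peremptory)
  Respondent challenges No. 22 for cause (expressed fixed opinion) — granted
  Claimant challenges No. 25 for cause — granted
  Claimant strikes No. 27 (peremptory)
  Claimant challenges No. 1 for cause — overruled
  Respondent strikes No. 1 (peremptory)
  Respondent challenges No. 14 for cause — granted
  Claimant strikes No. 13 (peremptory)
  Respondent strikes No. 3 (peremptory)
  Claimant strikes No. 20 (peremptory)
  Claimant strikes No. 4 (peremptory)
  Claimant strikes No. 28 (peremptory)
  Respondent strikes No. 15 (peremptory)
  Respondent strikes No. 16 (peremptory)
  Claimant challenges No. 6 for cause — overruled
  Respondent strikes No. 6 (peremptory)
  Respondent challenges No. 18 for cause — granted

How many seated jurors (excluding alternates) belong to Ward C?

Removed: #1, #3, #4, #6, #8, #13, #14, #15, #16, #18, #20, #22, #25, #27, #28.
Seated jurors 1–12: #2, #5, #7, #9, #10, #11, #12, #17, #19, #21, #23, #24 (alternates #26 not counted).
Of those, in Ward C: #7, #10, #17, #24 → 4.

4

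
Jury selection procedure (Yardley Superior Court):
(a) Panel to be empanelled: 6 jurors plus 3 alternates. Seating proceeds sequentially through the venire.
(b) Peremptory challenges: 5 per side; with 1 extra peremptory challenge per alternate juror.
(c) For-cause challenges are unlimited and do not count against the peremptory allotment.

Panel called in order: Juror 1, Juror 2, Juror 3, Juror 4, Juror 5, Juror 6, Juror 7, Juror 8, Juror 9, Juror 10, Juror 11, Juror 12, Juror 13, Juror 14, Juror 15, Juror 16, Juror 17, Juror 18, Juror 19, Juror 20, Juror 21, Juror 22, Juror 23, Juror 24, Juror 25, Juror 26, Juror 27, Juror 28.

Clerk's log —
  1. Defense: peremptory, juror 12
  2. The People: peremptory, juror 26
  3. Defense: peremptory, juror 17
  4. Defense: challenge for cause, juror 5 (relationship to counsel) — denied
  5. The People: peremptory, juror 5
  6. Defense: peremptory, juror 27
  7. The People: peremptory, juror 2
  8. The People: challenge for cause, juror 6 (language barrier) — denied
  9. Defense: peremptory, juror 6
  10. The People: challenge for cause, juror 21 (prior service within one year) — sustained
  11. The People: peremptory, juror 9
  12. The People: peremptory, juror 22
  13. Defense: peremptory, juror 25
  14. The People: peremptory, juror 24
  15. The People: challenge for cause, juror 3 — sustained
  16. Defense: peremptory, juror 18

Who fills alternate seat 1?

Removed: #2, #3, #5, #6, #9, #12, #17, #18, #21, #22, #24, #25, #26, #27.
Seating in order: seats 1–6 → #1, #4, #7, #8, #10, #11; alternates → #13, #14, #15.
So alternate 1 is #13.

13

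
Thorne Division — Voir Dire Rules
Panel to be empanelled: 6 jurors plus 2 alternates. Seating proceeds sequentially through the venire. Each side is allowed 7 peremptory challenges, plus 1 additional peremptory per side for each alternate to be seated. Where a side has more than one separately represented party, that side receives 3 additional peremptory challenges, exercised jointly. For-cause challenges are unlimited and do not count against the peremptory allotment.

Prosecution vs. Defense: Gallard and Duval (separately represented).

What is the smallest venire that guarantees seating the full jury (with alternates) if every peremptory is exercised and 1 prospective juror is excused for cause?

Seats to fill: 6 + 2 alternates = 8.
Peremptories — Prosecution: 7 + 1×2 = 9; Defense: 7 + 1×2 + 3 = 12; total 21.
For-cause removals: 1.
Minimum venire: 8 + 21 + 1 = 30.

30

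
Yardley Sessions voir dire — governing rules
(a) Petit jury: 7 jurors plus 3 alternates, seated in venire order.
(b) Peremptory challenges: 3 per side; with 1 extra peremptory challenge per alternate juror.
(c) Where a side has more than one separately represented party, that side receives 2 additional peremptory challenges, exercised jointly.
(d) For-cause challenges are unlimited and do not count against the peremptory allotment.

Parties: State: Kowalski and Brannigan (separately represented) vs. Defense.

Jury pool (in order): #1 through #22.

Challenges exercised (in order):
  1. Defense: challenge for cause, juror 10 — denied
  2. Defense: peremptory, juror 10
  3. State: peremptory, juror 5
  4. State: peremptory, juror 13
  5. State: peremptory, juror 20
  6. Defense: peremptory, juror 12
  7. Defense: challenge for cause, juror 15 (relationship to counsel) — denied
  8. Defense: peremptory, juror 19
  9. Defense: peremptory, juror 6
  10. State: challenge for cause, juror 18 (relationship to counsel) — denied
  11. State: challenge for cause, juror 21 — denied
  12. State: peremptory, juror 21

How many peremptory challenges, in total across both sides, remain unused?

State allotment: 3 base + 1 × 3 alternates + 2 multi-party = 8. Defense allotment: 3 base + 1 × 3 alternates = 6.
State peremptories used: #5, #13, #20, #21 — 4 (for-cause on #18, #21 don't count).
Defense peremptories used: #10, #12, #19, #6 — 4 (for-cause on #10, #15 don't count).
Remaining: (8 − 4) + (6 − 4) = 6.

6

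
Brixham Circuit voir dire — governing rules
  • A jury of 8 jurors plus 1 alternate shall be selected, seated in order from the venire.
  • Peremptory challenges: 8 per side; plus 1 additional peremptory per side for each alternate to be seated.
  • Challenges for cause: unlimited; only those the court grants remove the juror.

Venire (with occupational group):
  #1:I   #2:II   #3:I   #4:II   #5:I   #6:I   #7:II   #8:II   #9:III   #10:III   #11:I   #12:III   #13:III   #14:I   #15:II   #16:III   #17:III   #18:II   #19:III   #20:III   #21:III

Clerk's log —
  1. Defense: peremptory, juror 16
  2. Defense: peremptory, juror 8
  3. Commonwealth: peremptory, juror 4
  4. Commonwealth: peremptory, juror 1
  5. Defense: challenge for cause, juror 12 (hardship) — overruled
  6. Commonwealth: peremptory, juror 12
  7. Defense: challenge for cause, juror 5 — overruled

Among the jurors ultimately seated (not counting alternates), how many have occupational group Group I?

Removed: #1, #4, #8, #12, #16.
Seated jurors 1–8: #2, #3, #5, #6, #7, #9, #10, #11 (alternates #13 not counted).
Of those, in Group I: #3, #5, #6, #11 → 4.

4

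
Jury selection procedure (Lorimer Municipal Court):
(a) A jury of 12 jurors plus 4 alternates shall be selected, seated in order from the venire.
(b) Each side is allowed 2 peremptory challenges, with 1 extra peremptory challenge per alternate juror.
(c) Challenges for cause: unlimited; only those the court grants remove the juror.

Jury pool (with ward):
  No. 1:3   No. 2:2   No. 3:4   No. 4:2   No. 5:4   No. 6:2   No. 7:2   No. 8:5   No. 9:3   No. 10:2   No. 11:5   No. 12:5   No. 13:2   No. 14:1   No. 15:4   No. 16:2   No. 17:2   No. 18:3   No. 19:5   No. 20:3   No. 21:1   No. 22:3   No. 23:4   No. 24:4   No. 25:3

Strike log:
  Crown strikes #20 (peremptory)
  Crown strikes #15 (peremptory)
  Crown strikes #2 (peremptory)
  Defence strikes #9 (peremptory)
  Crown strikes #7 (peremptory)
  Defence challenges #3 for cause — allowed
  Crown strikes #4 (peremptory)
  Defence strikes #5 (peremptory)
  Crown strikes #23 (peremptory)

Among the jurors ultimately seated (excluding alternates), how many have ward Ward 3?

Removed: #2, #3, #4, #5, #7, #9, #15, #20, #23.
Seated jurors 1–12: #1, #6, #8, #10, #11, #12, #13, #14, #16, #17, #18, #19 (alternates #21, #22, #24, #25 not counted).
Of those, in Ward 3: #1, #18 → 2.

2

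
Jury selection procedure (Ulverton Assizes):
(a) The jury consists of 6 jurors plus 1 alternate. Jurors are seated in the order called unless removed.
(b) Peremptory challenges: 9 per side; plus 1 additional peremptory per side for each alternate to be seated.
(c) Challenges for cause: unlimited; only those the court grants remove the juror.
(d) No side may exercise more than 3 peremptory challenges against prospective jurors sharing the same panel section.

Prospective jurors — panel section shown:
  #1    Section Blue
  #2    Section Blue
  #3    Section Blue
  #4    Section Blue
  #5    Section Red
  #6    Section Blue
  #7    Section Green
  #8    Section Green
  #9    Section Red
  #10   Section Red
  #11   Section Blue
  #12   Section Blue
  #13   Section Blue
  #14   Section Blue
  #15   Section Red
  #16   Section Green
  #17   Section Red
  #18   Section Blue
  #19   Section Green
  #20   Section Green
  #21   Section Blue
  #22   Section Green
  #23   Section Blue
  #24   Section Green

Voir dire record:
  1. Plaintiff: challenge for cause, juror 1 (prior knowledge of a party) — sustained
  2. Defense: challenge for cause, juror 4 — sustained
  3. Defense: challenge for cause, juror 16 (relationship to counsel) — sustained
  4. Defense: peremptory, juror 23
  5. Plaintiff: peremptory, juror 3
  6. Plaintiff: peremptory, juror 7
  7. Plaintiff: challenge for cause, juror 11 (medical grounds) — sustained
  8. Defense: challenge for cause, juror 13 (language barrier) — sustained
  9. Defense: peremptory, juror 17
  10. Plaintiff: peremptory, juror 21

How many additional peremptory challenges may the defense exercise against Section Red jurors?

2

Defense peremptories so far: #23, #17 — 2 of 10 used, 8 left overall.
Against Section Red: #17 — 1 used; per-section cap 3 leaves 2.
Binding limit: min(8, 2) = 2.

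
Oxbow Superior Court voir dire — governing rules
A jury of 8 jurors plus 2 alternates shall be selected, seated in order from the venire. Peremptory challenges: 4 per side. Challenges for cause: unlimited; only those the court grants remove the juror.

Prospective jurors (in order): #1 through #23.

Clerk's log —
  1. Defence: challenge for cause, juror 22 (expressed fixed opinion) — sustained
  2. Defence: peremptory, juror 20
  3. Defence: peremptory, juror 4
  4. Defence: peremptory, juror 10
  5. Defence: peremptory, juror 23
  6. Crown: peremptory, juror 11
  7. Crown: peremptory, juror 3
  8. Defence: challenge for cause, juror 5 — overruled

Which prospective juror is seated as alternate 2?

Removed: #3, #4, #10, #11, #20, #22, #23. (#5 stays — for-cause denied.)
Seating in order: seats 1–8 → #1, #2, #5, #6, #7, #8, #9, #12; alternates → #13, #14.
So alternate 2 is #14.

14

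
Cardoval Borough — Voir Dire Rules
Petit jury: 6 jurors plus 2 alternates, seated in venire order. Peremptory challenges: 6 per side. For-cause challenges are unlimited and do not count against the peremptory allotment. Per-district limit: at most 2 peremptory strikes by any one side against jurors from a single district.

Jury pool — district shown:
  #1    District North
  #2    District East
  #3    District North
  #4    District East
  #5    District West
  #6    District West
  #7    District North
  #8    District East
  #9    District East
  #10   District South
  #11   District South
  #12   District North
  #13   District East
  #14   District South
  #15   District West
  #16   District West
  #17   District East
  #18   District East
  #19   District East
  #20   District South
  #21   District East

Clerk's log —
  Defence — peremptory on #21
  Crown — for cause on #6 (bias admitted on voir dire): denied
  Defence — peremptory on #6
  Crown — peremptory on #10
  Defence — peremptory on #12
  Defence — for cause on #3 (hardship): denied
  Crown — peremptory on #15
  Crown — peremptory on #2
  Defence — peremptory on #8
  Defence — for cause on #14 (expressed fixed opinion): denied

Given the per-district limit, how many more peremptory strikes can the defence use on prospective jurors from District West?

Defence peremptories so far: #21, #6, #12, #8 — 4 of 6 used, 2 left overall.
Against District West: #6 — 1 used; per-district cap 2 leaves 1.
Binding limit: min(2, 1) = 1.

1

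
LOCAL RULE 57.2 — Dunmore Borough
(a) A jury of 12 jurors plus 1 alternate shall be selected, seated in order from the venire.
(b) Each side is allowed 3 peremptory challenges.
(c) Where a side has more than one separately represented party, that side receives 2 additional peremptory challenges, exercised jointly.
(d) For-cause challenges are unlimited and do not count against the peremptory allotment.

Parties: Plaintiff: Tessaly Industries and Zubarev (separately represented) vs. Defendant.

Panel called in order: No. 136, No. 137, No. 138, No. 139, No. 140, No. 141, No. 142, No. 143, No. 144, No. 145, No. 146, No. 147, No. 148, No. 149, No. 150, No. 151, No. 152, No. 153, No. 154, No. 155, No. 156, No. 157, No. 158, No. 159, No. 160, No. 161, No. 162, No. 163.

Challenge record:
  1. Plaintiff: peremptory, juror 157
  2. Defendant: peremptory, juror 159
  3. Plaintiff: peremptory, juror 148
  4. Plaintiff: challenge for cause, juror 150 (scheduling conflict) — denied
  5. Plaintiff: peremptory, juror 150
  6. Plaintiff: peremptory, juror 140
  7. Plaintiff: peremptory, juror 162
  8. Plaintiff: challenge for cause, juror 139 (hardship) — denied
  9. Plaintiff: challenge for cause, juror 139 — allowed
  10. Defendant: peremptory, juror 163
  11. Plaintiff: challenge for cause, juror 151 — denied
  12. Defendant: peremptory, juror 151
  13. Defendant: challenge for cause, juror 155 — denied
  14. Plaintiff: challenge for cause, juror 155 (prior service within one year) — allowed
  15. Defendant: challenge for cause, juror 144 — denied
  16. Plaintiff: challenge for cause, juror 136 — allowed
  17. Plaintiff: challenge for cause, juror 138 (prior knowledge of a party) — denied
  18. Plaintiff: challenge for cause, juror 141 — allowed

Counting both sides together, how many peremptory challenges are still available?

Plaintiff allotment: 3 base + 2 multi-party = 5. Defendant allotment: 3.
Plaintiff peremptories used: #157, #148, #150, #140, #162 — 5 (for-cause on #150, #139, #139, #151, #155, #136, #138, #141 don't count).
Defendant peremptories used: #159, #163, #151 — 3 (for-cause on #155, #144 don't count).
Remaining: (5 − 5) + (3 − 3) = 0.

0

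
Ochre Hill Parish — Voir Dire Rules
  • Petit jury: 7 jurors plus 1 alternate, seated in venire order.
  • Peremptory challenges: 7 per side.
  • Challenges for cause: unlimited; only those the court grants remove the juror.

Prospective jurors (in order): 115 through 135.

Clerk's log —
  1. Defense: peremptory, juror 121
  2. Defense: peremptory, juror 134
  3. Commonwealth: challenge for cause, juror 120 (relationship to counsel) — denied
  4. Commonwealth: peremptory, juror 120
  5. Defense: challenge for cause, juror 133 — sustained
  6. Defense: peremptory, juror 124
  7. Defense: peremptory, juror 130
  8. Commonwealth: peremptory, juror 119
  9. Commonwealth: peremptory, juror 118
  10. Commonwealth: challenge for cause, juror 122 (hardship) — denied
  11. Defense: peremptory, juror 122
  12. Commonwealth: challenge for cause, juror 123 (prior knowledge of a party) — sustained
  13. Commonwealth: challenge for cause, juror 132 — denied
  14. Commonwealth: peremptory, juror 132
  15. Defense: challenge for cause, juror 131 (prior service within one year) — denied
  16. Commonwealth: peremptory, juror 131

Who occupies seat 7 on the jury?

Removed: #118, #119, #120, #121, #122, #123, #124, #130, #131, #132, #133, #134.
Seating in order: seats 1–7 → #115, #116, #117, #125, #126, #127, #128; alternates → #129.
So seat 7 is #128.

128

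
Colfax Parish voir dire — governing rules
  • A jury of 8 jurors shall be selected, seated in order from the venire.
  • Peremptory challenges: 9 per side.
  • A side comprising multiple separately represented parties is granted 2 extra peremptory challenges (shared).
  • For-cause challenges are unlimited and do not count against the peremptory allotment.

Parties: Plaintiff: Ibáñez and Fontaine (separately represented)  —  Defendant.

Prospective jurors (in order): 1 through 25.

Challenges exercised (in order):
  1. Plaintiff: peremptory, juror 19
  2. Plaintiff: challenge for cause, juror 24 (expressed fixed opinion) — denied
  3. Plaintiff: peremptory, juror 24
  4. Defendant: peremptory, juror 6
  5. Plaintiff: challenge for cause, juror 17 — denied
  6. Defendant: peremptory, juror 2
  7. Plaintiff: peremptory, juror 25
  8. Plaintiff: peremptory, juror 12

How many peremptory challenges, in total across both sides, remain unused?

14

Plaintiff allotment: 9 base + 2 multi-party = 11. Defendant allotment: 9.
Plaintiff peremptories used: #19, #24, #25, #12 — 4 (for-cause on #24, #17 don't count).
Defendant peremptories used: #6, #2 — 2.
Remaining: (11 − 4) + (9 − 2) = 14.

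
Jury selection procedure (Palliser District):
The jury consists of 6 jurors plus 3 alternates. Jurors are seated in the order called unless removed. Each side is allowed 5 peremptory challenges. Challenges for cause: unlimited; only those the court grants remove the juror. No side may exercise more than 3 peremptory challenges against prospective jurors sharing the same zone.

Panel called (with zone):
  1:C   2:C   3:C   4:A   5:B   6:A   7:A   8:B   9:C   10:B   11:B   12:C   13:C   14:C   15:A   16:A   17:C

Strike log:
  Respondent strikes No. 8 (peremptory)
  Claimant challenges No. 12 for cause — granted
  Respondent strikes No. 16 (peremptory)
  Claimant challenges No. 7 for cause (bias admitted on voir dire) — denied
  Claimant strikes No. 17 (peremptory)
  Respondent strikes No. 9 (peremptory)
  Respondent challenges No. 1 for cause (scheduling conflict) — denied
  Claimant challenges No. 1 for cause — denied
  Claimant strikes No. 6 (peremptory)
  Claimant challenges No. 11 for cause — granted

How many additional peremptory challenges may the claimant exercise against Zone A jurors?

2

Claimant peremptories so far: #17, #6 — 2 of 5 used, 3 left overall.
Against Zone A: #6 — 1 used; per-zone cap 3 leaves 2.
Binding limit: min(3, 2) = 2.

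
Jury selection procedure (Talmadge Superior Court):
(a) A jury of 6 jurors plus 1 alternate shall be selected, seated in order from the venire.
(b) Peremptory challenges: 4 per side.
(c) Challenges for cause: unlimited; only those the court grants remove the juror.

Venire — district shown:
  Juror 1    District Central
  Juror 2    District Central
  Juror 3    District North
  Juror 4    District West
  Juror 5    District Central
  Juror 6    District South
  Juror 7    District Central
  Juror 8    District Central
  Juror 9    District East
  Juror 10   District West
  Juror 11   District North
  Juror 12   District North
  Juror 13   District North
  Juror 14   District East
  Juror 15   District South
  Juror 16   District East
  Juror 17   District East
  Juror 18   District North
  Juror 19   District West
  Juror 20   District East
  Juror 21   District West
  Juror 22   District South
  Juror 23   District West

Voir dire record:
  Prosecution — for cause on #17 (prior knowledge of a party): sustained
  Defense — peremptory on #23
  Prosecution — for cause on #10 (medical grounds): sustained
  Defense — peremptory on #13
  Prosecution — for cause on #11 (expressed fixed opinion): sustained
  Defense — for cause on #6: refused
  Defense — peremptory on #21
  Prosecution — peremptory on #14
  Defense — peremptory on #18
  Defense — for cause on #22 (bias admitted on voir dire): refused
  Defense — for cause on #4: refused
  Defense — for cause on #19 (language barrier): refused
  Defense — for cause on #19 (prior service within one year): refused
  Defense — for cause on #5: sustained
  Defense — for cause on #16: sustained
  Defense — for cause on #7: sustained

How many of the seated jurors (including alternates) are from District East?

Removed: #5, #7, #10, #11, #13, #14, #16, #17, #18, #21, #23.
Seated (7 incl. alternates): #1, #2, #3, #4, #6, #8, #9.
Of those, in District East: #9 → 1.

1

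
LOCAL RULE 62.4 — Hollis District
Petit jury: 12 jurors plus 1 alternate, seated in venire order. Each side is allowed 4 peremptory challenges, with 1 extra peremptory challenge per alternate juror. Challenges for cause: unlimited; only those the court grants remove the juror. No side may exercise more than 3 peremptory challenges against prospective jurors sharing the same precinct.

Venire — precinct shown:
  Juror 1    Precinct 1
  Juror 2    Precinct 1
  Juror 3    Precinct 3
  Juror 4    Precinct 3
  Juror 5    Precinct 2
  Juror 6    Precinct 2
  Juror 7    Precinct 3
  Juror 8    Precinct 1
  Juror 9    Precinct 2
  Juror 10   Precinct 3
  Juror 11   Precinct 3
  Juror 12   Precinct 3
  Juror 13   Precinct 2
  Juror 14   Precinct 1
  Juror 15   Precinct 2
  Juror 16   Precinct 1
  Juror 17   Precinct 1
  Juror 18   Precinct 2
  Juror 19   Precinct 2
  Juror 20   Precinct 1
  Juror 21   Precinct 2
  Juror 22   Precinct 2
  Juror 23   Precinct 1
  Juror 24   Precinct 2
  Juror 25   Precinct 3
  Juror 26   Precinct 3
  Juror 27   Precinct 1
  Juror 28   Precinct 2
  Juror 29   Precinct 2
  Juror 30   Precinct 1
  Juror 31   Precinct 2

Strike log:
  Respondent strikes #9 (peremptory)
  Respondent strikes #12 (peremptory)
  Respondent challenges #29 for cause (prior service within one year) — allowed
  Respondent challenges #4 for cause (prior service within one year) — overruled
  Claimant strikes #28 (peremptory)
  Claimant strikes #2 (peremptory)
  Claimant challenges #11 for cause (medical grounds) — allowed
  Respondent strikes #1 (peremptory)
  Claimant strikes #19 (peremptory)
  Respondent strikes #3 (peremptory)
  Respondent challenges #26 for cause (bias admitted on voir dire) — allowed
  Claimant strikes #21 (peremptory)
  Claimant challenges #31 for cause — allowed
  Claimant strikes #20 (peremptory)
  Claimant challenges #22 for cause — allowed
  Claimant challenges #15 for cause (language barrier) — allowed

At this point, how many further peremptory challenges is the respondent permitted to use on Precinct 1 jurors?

1

Respondent peremptories so far: #9, #12, #1, #3 — 4 of 5 used, 1 left overall.
Against Precinct 1: #1 — 1 used; per-precinct cap 3 leaves 2.
Binding limit: min(1, 2) = 1.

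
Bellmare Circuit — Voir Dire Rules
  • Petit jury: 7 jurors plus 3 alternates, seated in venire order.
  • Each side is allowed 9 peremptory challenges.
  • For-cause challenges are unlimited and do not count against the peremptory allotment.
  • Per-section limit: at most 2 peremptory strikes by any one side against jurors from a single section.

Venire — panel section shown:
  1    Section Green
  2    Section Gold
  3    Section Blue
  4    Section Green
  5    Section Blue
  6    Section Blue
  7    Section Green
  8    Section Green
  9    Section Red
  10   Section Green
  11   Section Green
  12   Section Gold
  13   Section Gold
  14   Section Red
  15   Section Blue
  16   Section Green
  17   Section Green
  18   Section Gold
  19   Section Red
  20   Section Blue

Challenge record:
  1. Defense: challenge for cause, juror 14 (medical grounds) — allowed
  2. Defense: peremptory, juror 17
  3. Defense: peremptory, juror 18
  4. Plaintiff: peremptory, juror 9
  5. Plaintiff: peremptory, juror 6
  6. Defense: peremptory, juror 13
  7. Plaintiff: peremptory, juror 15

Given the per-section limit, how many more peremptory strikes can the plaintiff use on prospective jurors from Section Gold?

2

Plaintiff peremptories so far: #9, #6, #15 — 3 of 9 used, 6 left overall.
Against Section Gold: none yet — per-section cap 2 leaves 2.
Binding limit: min(6, 2) = 2.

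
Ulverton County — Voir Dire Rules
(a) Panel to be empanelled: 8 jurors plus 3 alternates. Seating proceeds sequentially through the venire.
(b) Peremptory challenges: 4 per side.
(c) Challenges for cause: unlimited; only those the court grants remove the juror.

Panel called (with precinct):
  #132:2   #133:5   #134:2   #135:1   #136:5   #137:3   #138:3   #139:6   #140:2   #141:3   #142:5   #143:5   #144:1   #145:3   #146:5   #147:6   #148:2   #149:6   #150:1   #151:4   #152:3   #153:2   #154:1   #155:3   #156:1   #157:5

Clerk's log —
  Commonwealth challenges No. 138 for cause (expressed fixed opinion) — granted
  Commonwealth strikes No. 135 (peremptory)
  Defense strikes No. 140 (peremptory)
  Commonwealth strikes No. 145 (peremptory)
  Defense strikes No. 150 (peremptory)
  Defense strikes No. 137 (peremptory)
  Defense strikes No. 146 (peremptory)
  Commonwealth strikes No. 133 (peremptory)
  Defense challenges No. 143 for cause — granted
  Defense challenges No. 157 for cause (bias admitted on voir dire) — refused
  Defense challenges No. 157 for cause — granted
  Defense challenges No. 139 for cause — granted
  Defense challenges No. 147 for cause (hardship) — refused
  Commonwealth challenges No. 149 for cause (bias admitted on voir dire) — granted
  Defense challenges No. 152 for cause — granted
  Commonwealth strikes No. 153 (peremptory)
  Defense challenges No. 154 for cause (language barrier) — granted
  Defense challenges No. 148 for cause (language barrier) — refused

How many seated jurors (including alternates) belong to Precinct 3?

2

Removed: #133, #135, #137, #138, #139, #140, #143, #145, #146, #149, #150, #152, #153, #154, #157.
Seated (11 incl. alternates): #132, #134, #136, #141, #142, #144, #147, #148, #151, #155, #156.
Of those, in Precinct 3: #141, #155 → 2.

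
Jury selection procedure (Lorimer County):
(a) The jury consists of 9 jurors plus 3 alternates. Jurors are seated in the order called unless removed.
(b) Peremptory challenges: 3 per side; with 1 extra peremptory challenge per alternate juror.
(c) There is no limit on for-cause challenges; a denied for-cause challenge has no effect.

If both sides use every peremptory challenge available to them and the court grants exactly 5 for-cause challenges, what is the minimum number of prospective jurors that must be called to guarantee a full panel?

Seats to fill: 9 + 3 alternates = 12.
Peremptories: 3 + 1×3 = 6 per side × 2 sides = 12.
For-cause removals: 5.
Minimum venire: 12 + 12 + 5 = 29.

29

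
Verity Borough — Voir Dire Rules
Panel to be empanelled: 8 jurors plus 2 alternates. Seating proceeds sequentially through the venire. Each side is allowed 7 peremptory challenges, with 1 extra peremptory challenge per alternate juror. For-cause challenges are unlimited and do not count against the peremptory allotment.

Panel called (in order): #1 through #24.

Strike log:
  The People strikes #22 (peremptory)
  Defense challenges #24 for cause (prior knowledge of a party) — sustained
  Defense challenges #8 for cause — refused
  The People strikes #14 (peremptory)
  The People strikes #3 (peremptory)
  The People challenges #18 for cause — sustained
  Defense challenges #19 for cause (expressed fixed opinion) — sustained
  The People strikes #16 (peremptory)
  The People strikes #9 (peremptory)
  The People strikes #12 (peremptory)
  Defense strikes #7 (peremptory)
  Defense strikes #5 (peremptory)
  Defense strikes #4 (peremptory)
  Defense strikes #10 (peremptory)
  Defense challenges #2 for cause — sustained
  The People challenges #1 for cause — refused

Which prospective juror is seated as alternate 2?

23

Removed: #2, #3, #4, #5, #7, #9, #10, #12, #14, #16, #18, #19, #22, #24. (#1, #8 stay — for-cause denied.)
Filling seats in venire order through position 10: #1, #6, #8, #11, #13, #15, #17, #20, #21, #23.
So alternate 2 is #23.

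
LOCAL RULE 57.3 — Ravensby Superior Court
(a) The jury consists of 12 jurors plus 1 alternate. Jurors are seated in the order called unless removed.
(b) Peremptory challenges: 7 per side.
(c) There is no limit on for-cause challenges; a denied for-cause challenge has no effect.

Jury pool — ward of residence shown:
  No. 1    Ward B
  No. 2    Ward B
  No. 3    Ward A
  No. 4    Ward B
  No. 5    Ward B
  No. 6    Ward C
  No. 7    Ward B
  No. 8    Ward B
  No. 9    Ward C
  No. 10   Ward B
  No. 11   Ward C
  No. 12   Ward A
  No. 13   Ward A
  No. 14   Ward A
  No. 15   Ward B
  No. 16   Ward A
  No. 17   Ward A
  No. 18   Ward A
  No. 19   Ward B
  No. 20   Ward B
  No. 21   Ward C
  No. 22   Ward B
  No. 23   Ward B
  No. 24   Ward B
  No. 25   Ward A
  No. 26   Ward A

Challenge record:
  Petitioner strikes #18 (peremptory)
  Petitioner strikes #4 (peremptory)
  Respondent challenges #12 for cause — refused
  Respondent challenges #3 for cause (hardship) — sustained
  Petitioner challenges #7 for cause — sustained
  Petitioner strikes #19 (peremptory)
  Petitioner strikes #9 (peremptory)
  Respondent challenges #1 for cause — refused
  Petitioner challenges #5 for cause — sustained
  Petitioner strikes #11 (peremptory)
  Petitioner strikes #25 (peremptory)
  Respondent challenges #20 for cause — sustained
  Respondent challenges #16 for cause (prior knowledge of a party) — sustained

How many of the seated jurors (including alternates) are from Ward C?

Removed: #3, #4, #5, #7, #9, #11, #16, #18, #19, #20, #25.
Seated (13 incl. alternates): #1, #2, #6, #8, #10, #12, #13, #14, #15, #17, #21, #22, #23.
Of those, in Ward C: #6, #21 → 2.

2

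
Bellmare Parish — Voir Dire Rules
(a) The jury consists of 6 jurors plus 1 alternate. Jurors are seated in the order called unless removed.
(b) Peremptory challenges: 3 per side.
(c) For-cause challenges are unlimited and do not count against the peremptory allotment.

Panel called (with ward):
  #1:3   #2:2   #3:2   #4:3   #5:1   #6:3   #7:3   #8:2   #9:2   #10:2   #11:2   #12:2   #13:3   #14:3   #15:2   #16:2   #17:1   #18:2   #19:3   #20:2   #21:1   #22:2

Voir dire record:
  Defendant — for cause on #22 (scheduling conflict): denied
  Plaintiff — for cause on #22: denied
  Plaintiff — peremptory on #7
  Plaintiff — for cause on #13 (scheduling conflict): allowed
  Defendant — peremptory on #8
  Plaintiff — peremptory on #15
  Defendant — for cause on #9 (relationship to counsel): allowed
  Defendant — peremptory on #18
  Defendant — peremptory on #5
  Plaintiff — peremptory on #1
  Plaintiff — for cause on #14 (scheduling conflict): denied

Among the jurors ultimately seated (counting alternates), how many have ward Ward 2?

Removed: #1, #5, #7, #8, #9, #13, #15, #18.
Seated (7 incl. alternates): #2, #3, #4, #6, #10, #11, #12.
Of those, in Ward 2: #2, #3, #10, #11, #12 → 5.

5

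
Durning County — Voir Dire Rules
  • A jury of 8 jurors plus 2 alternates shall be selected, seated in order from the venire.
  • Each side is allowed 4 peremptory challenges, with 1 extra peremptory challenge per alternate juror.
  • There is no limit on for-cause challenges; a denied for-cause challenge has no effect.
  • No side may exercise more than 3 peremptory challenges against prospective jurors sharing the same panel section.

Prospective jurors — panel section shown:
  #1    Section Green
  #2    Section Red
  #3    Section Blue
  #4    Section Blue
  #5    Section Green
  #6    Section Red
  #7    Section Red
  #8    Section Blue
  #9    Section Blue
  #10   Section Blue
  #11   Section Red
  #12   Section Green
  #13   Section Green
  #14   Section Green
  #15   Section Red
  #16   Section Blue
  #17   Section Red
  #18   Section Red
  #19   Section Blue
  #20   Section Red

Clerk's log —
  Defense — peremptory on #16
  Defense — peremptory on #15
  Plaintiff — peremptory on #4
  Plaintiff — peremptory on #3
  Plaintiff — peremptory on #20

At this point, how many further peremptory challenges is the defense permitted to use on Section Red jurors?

2

Defense peremptories so far: #16, #15 — 2 of 6 used, 4 left overall.
Against Section Red: #15 — 1 used; per-section cap 3 leaves 2.
Binding limit: min(4, 2) = 2.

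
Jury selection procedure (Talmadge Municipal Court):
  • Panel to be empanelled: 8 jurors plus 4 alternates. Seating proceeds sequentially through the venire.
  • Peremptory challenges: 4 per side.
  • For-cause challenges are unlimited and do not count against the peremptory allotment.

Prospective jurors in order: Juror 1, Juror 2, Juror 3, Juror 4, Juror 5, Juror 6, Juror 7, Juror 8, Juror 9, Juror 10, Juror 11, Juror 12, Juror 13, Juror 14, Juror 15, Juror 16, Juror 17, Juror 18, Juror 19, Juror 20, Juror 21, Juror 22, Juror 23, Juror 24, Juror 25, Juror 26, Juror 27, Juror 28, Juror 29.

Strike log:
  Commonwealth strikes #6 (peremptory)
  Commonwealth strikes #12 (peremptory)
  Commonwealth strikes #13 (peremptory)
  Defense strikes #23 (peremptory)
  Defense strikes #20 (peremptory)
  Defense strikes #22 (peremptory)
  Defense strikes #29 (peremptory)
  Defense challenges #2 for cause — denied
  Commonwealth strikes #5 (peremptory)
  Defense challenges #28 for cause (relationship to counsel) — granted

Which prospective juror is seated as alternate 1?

11

Removed: #5, #6, #12, #13, #20, #22, #23, #28, #29. (#2 stays — for-cause denied.)
Seating in order: seats 1–8 → #1, #2, #3, #4, #7, #8, #9, #10; alternates → #11, #14, #15, #16.
So alternate 1 is #11.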